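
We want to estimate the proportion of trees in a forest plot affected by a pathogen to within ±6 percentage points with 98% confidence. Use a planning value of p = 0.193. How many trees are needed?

For a proportion with margin E = 0.06 at 98% confidence, z = 2.326.
n = p̂(1−p̂)(z/E)² = 0.193 × 0.807 × (2.326/0.06)² = 234.07
Round up: n = 235.

235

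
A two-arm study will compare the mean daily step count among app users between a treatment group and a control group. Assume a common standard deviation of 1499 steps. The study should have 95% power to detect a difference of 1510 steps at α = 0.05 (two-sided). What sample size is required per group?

26 per group

For two equal groups, n per group = 2·((z_{α/2} + z_β)·σ/δ)².
z_{α/2} = 1.960; z_β = 1.645 (power 95%).
n = 2 × (3.605 × 1499 / 1510)² = 2 × 12.81 = 25.62
Round up: n = 26 per group.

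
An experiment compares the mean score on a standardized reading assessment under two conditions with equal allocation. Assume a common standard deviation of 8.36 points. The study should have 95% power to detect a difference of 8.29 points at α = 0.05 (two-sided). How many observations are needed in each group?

For two equal groups, n per group = 2·((z_{α/2} + z_β)·σ/δ)².
z_{α/2} = 1.960; z_β = 1.645 (power 95%).
n = 2 × (3.605 × 8.36 / 8.29)² = 2 × 13.22 = 26.44
Round up: n = 27 per group.

27 per group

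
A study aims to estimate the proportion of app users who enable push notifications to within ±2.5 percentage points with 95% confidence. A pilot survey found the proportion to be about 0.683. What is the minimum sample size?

For a proportion with margin E = 0.025 at 95% confidence, z = 1.960.
n = p̂(1−p̂)(z/E)² = 0.683 × 0.317 × (1.960/0.025)² = 1330.80
Round up: n = 1331.

1331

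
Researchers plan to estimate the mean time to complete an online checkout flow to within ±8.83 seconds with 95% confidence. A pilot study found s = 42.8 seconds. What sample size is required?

91

For a mean, the margin of error is E = z·σ/√n, so n = (zσ/E)².
At 95% confidence, z = 1.960.
n = (1.960 × 42.8 / 8.83)² = 90.26
Round up: n = 91.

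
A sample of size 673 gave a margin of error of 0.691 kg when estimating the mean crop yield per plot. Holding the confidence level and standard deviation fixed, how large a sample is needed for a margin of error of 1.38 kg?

169

Margin of error scales as 1/√n, so n₂ = n₁·(E₁/E₂)².
n₂ = 673 × (0.691/1.38)² = 673 × 0.2507 = 168.72
Round up: n₂ = 169.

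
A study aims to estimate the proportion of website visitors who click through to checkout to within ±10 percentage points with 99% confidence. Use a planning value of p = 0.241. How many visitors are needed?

For a proportion with margin E = 0.1 at 99% confidence, z = 2.576.
n = p̂(1−p̂)(z/E)² = 0.241 × 0.759 × (2.576/0.1)² = 121.38
Round up: n = 122.

122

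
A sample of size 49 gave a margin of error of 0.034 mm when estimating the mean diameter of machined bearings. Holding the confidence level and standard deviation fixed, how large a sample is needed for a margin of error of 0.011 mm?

Margin of error scales as 1/√n, so n₂ = n₁·(E₁/E₂)².
n₂ = 49 × (0.034/0.011)² = 49 × 9.554 = 468.15
Round up: n₂ = 469.

469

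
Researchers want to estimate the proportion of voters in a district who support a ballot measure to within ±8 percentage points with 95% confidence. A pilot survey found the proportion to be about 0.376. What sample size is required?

n = 141

For a proportion with margin E = 0.08 at 95% confidence, z = 1.960.
n = p̂(1−p̂)(z/E)² = 0.376 × 0.624 × (1.960/0.08)² = 140.83
Round up: n = 141.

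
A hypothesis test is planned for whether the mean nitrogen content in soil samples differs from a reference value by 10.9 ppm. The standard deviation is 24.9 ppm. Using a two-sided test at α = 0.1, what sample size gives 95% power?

n = 57

For a one-sample z-test, n = ((z_{α/2} + z_β)·σ/δ)².
z_{α/2} = 1.645 (two-sided α = 0.1); z_β = 1.645 (power 95% → β = 0.05).
n = (3.290 × 24.9 / 10.9)² = 56.49
Round up: n = 57.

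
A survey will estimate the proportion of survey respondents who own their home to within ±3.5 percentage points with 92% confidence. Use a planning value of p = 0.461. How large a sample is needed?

For a proportion with margin E = 0.035 at 92% confidence, z = 1.751.
n = p̂(1−p̂)(z/E)² = 0.461 × 0.539 × (1.751/0.035)² = 621.91
Round up: n = 622.

622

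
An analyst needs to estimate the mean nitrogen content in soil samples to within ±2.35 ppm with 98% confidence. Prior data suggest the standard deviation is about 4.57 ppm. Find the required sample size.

21

For a mean, the margin of error is E = z·σ/√n, so n = (zσ/E)².
At 98% confidence, z = 2.326.
n = (2.326 × 4.57 / 2.35)² = 20.46
Round up: n = 21.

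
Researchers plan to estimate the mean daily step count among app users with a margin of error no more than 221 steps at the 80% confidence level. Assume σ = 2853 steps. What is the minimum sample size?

For a mean, the margin of error is E = z·σ/√n, so n = (zσ/E)².
At 80% confidence, z = 1.282.
n = (1.282 × 2853 / 221)² = 273.90
Round up: n = 274.

n = 274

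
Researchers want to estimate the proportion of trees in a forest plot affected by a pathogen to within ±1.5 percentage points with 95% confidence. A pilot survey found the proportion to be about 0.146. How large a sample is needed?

n = 2129

For a proportion with margin E = 0.015 at 95% confidence, z = 1.960.
n = p̂(1−p̂)(z/E)² = 0.146 × 0.854 × (1.960/0.015)² = 2128.83
Round up: n = 2129.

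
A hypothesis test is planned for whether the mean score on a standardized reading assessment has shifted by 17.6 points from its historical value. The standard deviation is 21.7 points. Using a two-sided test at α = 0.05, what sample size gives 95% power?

For a one-sample z-test, n = ((z_{α/2} + z_β)·σ/δ)².
z_{α/2} = 1.960 (two-sided α = 0.05); z_β = 1.645 (power 95% → β = 0.05).
n = (3.605 × 21.7 / 17.6)² = 19.76
Round up: n = 20.

20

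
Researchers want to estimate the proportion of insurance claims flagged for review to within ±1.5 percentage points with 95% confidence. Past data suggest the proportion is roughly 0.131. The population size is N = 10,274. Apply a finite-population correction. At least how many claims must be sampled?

1635

For a proportion with margin E = 0.015 at 95% confidence, z = 1.960.
n = p̂(1−p̂)(z/E)² = 0.131 × 0.869 × (1.960/0.015)² = 1943.66 — call this n₀.
Finite-population correction with N = 10,274: n = n₀ / (1 + (n₀−1)/N) = 1943.66 / 1.189 = 1634.70
Round up: n = 1635.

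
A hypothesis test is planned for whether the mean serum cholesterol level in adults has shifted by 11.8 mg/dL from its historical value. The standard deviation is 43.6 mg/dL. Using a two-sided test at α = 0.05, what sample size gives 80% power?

108

For a one-sample z-test, n = ((z_{α/2} + z_β)·σ/δ)².
z_{α/2} = 1.960 (two-sided α = 0.05); z_β = 0.842 (power 80% → β = 0.2).
n = (2.802 × 43.6 / 11.8)² = 107.19
Round up: n = 108.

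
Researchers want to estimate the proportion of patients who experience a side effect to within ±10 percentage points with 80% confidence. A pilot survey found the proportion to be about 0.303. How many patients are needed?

For a proportion with margin E = 0.1 at 80% confidence, z = 1.282.
n = p̂(1−p̂)(z/E)² = 0.303 × 0.697 × (1.282/0.1)² = 34.71
Round up: n = 35.

35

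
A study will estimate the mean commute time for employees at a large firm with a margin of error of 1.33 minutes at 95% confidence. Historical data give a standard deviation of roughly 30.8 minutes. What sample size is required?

For a mean, the margin of error is E = z·σ/√n, so n = (zσ/E)².
At 95% confidence, z = 1.960.
n = (1.960 × 30.8 / 1.33)² = 2060.20
Round up: n = 2061.

n = 2061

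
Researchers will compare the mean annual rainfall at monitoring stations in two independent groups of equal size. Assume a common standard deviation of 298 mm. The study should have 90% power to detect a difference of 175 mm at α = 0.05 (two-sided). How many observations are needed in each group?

For two equal groups, n per group = 2·((z_{α/2} + z_β)·σ/δ)².
z_{α/2} = 1.960; z_β = 1.282 (power 90%).
n = 2 × (3.242 × 298 / 175)² = 2 × 30.48 = 60.96
Round up: n = 61 per group.

61 per group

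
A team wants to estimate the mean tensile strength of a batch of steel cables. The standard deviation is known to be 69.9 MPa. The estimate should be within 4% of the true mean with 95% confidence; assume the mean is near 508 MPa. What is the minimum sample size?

46

For a mean, the margin of error is E = z·σ/√n, so n = (zσ/E)².
At 95% confidence, z = 1.960.
E = 4% of 508 = 20.32 MPa.
n = (1.960 × 69.9 / 20.32)² = 45.46
Round up: n = 46.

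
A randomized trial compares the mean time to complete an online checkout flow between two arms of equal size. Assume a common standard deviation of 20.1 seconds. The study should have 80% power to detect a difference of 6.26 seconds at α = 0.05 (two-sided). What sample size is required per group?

162 per group

For two equal groups, n per group = 2·((z_{α/2} + z_β)·σ/δ)².
z_{α/2} = 1.960; z_β = 0.842 (power 80%).
n = 2 × (2.802 × 20.1 / 6.26)² = 2 × 80.94 = 161.88
Round up: n = 162 per group.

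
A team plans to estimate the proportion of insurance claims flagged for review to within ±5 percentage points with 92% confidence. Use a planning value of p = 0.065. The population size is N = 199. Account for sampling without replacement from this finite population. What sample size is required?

For a proportion with margin E = 0.05 at 92% confidence, z = 1.751.
n = p̂(1−p̂)(z/E)² = 0.065 × 0.935 × (1.751/0.05)² = 74.53 — call this n₀.
Finite-population correction with N = 199: n = n₀ / (1 + (n₀−1)/N) = 74.53 / 1.369 = 54.44
Round up: n = 55.

55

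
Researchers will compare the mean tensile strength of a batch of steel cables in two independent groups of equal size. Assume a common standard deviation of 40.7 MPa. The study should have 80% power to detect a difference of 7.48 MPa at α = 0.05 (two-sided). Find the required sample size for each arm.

465 per group

For two equal groups, n per group = 2·((z_{α/2} + z_β)·σ/δ)².
z_{α/2} = 1.960; z_β = 0.842 (power 80%).
n = 2 × (2.802 × 40.7 / 7.48)² = 2 × 232.45 = 464.90
Round up: n = 465 per group.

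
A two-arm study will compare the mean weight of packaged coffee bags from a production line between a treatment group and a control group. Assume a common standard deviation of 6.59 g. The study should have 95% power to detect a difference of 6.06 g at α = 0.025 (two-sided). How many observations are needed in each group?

For two equal groups, n per group = 2·((z_{α/2} + z_β)·σ/δ)².
z_{α/2} = 2.241; z_β = 1.645 (power 95%).
n = 2 × (3.886 × 6.59 / 6.06)² = 2 × 17.86 = 35.72
Round up: n = 36 per group.

36 per group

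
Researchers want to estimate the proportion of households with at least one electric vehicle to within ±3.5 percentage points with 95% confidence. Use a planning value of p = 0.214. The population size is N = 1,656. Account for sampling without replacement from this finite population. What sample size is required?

n = 401

For a proportion with margin E = 0.035 at 95% confidence, z = 1.960.
n = p̂(1−p̂)(z/E)² = 0.214 × 0.786 × (1.960/0.035)² = 527.49 — call this n₀.
Finite-population correction with N = 1,656: n = n₀ / (1 + (n₀−1)/N) = 527.49 / 1.318 = 400.22
Round up: n = 401.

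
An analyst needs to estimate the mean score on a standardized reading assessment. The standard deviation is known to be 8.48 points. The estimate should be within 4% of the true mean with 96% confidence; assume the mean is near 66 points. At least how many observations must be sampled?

44

For a mean, the margin of error is E = z·σ/√n, so n = (zσ/E)².
At 96% confidence, z = 2.054.
E = 4% of 66 = 2.64 points.
n = (2.054 × 8.48 / 2.64)² = 43.53
Round up: n = 44.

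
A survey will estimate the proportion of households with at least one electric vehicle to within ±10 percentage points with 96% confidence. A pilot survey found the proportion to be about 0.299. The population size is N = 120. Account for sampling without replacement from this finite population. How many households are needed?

For a proportion with margin E = 0.1 at 96% confidence, z = 2.054.
n = p̂(1−p̂)(z/E)² = 0.299 × 0.701 × (2.054/0.1)² = 88.43 — call this n₀.
Finite-population correction with N = 120: n = n₀ / (1 + (n₀−1)/N) = 88.43 / 1.729 = 51.15
Round up: n = 52.

n = 52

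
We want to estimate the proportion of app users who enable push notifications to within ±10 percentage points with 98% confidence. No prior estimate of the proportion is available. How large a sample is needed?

136

For a proportion with margin E = 0.1 at 98% confidence, z = 2.326.
With no prior estimate, use p = 0.5, which maximizes p(1−p) at 0.25.
n = 0.25 × (z/E)² = 0.25 × (2.326/0.1)² = 135.26
Round up: n = 136.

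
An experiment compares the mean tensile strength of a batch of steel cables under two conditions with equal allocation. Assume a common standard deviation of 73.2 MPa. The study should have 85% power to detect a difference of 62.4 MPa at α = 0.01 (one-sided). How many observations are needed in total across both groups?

64 total

For two equal groups, n per group = 2·((z_α + z_β)·σ/δ)².
z_α = 2.326; z_β = 1.036 (power 85%).
n = 2 × (3.362 × 73.2 / 62.4)² = 2 × 15.55 = 31.10
Round up: n = 32 per group.
Total across both groups: 2 × 32 = 64.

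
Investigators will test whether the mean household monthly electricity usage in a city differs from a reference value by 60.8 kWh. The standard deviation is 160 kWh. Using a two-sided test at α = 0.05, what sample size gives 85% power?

For a one-sample z-test, n = ((z_{α/2} + z_β)·σ/δ)².
z_{α/2} = 1.960 (two-sided α = 0.05); z_β = 1.036 (power 85% → β = 0.15).
n = (2.996 × 160 / 60.8)² = 62.16
Round up: n = 63.

63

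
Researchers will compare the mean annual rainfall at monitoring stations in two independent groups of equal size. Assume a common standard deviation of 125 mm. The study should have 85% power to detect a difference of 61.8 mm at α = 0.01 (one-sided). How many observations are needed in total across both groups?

For two equal groups, n per group = 2·((z_α + z_β)·σ/δ)².
z_α = 2.326; z_β = 1.036 (power 85%).
n = 2 × (3.362 × 125 / 61.8)² = 2 × 46.24 = 92.48
Round up: n = 93 per group.
Total across both groups: 2 × 93 = 186.

186 total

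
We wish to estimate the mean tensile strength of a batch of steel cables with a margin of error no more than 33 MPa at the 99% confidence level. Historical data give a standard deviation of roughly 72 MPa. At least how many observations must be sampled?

32

For a mean, the margin of error is E = z·σ/√n, so n = (zσ/E)².
At 99% confidence, z = 2.576.
n = (2.576 × 72 / 33)² = 31.59
Round up: n = 32.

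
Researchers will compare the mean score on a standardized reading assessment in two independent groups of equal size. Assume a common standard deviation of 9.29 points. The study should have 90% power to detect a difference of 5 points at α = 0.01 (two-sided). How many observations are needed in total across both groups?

206 total

For two equal groups, n per group = 2·((z_{α/2} + z_β)·σ/δ)².
z_{α/2} = 2.576; z_β = 1.282 (power 90%).
n = 2 × (3.858 × 9.29 / 5)² = 2 × 51.38 = 102.76
Round up: n = 103 per group.
Total across both groups: 2 × 103 = 206.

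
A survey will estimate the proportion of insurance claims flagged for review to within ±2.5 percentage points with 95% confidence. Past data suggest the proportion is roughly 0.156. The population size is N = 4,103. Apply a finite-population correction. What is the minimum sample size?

For a proportion with margin E = 0.025 at 95% confidence, z = 1.960.
n = p̂(1−p̂)(z/E)² = 0.156 × 0.844 × (1.960/0.025)² = 809.28 — call this n₀.
Finite-population correction with N = 4,103: n = n₀ / (1 + (n₀−1)/N) = 809.28 / 1.197 = 676.09
Round up: n = 677.

n = 677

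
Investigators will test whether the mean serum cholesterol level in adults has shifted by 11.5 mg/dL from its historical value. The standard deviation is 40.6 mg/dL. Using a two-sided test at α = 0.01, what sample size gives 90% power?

For a one-sample z-test, n = ((z_{α/2} + z_β)·σ/δ)².
z_{α/2} = 2.576 (two-sided α = 0.01); z_β = 1.282 (power 90% → β = 0.1).
n = (3.858 × 40.6 / 11.5)² = 185.52
Round up: n = 186.

186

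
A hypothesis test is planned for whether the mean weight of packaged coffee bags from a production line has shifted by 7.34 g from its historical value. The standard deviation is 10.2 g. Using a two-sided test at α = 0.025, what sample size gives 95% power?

n = 30

For a one-sample z-test, n = ((z_{α/2} + z_β)·σ/δ)².
z_{α/2} = 2.241 (two-sided α = 0.025); z_β = 1.645 (power 95% → β = 0.05).
n = (3.886 × 10.2 / 7.34)² = 29.16
Round up: n = 30.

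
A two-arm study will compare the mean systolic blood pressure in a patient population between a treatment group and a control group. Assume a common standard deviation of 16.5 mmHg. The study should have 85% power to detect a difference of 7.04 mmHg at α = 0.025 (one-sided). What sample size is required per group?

99 per group

For two equal groups, n per group = 2·((z_α + z_β)·σ/δ)².
z_α = 1.960; z_β = 1.036 (power 85%).
n = 2 × (2.996 × 16.5 / 7.04)² = 2 × 49.31 = 98.62
Round up: n = 99 per group.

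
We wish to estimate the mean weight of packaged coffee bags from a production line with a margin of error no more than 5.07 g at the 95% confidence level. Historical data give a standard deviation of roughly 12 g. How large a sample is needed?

For a mean, the margin of error is E = z·σ/√n, so n = (zσ/E)².
At 95% confidence, z = 1.960.
n = (1.960 × 12 / 5.07)² = 21.52
Round up: n = 22.

22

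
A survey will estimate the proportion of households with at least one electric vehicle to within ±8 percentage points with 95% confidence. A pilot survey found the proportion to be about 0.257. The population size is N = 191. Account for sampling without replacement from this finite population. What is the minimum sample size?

72

For a proportion with margin E = 0.08 at 95% confidence, z = 1.960.
n = p̂(1−p̂)(z/E)² = 0.257 × 0.743 × (1.960/0.08)² = 114.62 — call this n₀.
Finite-population correction with N = 191: n = n₀ / (1 + (n₀−1)/N) = 114.62 / 1.595 = 71.86
Round up: n = 72.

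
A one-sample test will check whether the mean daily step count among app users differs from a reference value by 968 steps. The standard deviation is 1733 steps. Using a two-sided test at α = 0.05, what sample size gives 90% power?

For a one-sample z-test, n = ((z_{α/2} + z_β)·σ/δ)².
z_{α/2} = 1.960 (two-sided α = 0.05); z_β = 1.282 (power 90% → β = 0.1).
n = (3.242 × 1733 / 968)² = 33.69
Round up: n = 34.

34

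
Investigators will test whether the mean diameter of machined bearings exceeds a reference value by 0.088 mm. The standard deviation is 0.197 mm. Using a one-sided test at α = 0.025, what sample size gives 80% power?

n = 40

For a one-sample z-test, n = ((z_α + z_β)·σ/δ)².
z_α = 1.960 (one-sided α = 0.025); z_β = 0.842 (power 80% → β = 0.2).
n = (2.802 × 0.197 / 0.088)² = 39.35
Round up: n = 40.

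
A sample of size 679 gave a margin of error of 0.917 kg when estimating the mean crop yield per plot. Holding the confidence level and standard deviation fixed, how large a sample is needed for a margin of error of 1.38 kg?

300

Margin of error scales as 1/√n, so n₂ = n₁·(E₁/E₂)².
n₂ = 679 × (0.917/1.38)² = 679 × 0.4416 = 299.85
Round up: n₂ = 300.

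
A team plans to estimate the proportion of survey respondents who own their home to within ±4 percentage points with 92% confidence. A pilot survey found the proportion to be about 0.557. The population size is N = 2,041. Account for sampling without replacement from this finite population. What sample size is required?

For a proportion with margin E = 0.04 at 92% confidence, z = 1.751.
n = p̂(1−p̂)(z/E)² = 0.557 × 0.443 × (1.751/0.04)² = 472.84 — call this n₀.
Finite-population correction with N = 2,041: n = n₀ / (1 + (n₀−1)/N) = 472.84 / 1.231 = 384.11
Round up: n = 385.

n = 385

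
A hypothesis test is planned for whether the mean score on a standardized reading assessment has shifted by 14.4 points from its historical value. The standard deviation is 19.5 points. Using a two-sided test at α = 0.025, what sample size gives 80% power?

For a one-sample z-test, n = ((z_{α/2} + z_β)·σ/δ)².
z_{α/2} = 2.241 (two-sided α = 0.025); z_β = 0.842 (power 80% → β = 0.2).
n = (3.083 × 19.5 / 14.4)² = 17.43
Round up: n = 18.

18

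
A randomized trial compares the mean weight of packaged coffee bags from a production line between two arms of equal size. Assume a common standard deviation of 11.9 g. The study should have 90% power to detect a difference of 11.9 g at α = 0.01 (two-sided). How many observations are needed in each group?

30 per group

For two equal groups, n per group = 2·((z_{α/2} + z_β)·σ/δ)².
z_{α/2} = 2.576; z_β = 1.282 (power 90%).
n = 2 × (3.858 × 11.9 / 11.9)² = 2 × 14.88 = 29.76
Round up: n = 30 per group.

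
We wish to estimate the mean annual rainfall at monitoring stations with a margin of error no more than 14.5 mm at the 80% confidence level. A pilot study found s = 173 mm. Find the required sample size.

For a mean, the margin of error is E = z·σ/√n, so n = (zσ/E)².
At 80% confidence, z = 1.282.
n = (1.282 × 173 / 14.5)² = 233.95
Round up: n = 234.

234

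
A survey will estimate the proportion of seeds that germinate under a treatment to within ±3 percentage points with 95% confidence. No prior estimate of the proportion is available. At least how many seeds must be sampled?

For a proportion with margin E = 0.03 at 95% confidence, z = 1.960.
With no prior estimate, use p = 0.5, which maximizes p(1−p) at 0.25.
n = 0.25 × (z/E)² = 0.25 × (1.960/0.03)² = 1067.11
Round up: n = 1068.

n = 1068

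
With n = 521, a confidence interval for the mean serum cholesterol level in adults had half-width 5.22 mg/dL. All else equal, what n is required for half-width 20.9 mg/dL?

Margin of error scales as 1/√n, so n₂ = n₁·(E₁/E₂)².
n₂ = 521 × (5.22/20.9)² = 521 × 0.06238 = 32.50
Round up: n₂ = 33.

33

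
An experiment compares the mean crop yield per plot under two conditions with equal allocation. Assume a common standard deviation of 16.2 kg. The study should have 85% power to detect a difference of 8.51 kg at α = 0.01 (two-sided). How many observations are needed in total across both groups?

190 total

For two equal groups, n per group = 2·((z_{α/2} + z_β)·σ/δ)².
z_{α/2} = 2.576; z_β = 1.036 (power 85%).
n = 2 × (3.612 × 16.2 / 8.51)² = 2 × 47.28 = 94.56
Round up: n = 95 per group.
Total across both groups: 2 × 95 = 190.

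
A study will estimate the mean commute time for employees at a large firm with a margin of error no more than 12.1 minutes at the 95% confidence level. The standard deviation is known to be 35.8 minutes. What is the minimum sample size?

For a mean, the margin of error is E = z·σ/√n, so n = (zσ/E)².
At 95% confidence, z = 1.960.
n = (1.960 × 35.8 / 12.1)² = 33.63
Round up: n = 34.

34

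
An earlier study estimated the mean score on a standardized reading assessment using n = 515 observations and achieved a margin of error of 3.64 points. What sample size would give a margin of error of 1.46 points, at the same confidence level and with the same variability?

Margin of error scales as 1/√n, so n₂ = n₁·(E₁/E₂)².
n₂ = 515 × (3.64/1.46)² = 515 × 6.216 = 3201.24
Round up: n₂ = 3202.

3202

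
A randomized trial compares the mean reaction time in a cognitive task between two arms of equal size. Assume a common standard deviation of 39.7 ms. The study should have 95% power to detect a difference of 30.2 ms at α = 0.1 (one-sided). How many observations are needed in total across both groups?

For two equal groups, n per group = 2·((z_α + z_β)·σ/δ)².
z_α = 1.282; z_β = 1.645 (power 95%).
n = 2 × (2.927 × 39.7 / 30.2)² = 2 × 14.81 = 29.62
Round up: n = 30 per group.
Total across both groups: 2 × 30 = 60.

60 total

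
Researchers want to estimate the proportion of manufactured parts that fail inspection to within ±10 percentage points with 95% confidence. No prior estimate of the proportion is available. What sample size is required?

n = 97

For a proportion with margin E = 0.1 at 95% confidence, z = 1.960.
With no prior estimate, use p = 0.5, which maximizes p(1−p) at 0.25.
n = 0.25 × (z/E)² = 0.25 × (1.960/0.1)² = 96.04
Round up: n = 97.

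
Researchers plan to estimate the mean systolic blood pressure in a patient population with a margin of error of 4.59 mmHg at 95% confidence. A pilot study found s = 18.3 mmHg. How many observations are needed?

For a mean, the margin of error is E = z·σ/√n, so n = (zσ/E)².
At 95% confidence, z = 1.960.
n = (1.960 × 18.3 / 4.59)² = 61.06
Round up: n = 62.

n = 62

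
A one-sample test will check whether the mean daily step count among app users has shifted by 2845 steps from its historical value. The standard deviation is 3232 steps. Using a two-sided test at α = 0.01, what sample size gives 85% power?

17

For a one-sample z-test, n = ((z_{α/2} + z_β)·σ/δ)².
z_{α/2} = 2.576 (two-sided α = 0.01); z_β = 1.036 (power 85% → β = 0.15).
n = (3.612 × 3232 / 2845)² = 16.84
Round up: n = 17.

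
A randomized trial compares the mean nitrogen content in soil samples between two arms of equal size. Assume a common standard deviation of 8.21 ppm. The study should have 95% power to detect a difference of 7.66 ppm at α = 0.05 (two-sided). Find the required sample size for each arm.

30 per group

For two equal groups, n per group = 2·((z_{α/2} + z_β)·σ/δ)².
z_{α/2} = 1.960; z_β = 1.645 (power 95%).
n = 2 × (3.605 × 8.21 / 7.66)² = 2 × 14.93 = 29.86
Round up: n = 30 per group.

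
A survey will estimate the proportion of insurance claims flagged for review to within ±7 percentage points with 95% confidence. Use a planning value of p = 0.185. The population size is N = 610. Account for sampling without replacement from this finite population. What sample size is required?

For a proportion with margin E = 0.07 at 95% confidence, z = 1.960.
n = p̂(1−p̂)(z/E)² = 0.185 × 0.815 × (1.960/0.07)² = 118.21 — call this n₀.
Finite-population correction with N = 610: n = n₀ / (1 + (n₀−1)/N) = 118.21 / 1.192 = 99.17
Round up: n = 100.

n = 100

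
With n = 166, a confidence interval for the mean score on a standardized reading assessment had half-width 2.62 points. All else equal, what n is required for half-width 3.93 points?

74

Margin of error scales as 1/√n, so n₂ = n₁·(E₁/E₂)².
n₂ = 166 × (2.62/3.93)² = 166 × 0.4444 = 73.77
Round up: n₂ = 74.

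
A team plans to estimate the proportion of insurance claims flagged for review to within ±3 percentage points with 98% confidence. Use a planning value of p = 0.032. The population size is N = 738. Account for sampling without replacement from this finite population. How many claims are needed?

149

For a proportion with margin E = 0.03 at 98% confidence, z = 2.326.
n = p̂(1−p̂)(z/E)² = 0.032 × 0.968 × (2.326/0.03)² = 186.21 — call this n₀.
Finite-population correction with N = 738: n = n₀ / (1 + (n₀−1)/N) = 186.21 / 1.251 = 148.85
Round up: n = 149.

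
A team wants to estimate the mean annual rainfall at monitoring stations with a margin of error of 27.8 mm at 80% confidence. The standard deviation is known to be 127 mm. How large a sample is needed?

35

For a mean, the margin of error is E = z·σ/√n, so n = (zσ/E)².
At 80% confidence, z = 1.282.
n = (1.282 × 127 / 27.8)² = 34.30
Round up: n = 35.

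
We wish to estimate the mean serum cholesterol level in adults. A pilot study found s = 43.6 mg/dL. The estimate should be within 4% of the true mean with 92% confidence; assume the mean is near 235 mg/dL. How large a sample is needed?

66

For a mean, the margin of error is E = z·σ/√n, so n = (zσ/E)².
At 92% confidence, z = 1.751.
E = 4% of 235 = 9.4 mg/dL.
n = (1.751 × 43.6 / 9.4)² = 65.96
Round up: n = 66.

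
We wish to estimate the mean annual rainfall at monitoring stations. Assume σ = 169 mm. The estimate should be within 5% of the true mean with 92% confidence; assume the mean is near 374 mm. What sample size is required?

For a mean, the margin of error is E = z·σ/√n, so n = (zσ/E)².
At 92% confidence, z = 1.751.
E = 5% of 374 = 18.7 mm.
n = (1.751 × 169 / 18.7)² = 250.42
Round up: n = 251.

251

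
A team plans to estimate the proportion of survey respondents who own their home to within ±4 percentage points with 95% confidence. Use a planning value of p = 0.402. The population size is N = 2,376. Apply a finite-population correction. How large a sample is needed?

n = 465

For a proportion with margin E = 0.04 at 95% confidence, z = 1.960.
n = p̂(1−p̂)(z/E)² = 0.402 × 0.598 × (1.960/0.04)² = 577.19 — call this n₀.
Finite-population correction with N = 2,376: n = n₀ / (1 + (n₀−1)/N) = 577.19 / 1.243 = 464.35
Round up: n = 465.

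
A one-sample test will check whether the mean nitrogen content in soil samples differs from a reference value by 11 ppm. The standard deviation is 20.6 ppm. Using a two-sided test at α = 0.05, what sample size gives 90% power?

37

For a one-sample z-test, n = ((z_{α/2} + z_β)·σ/δ)².
z_{α/2} = 1.960 (two-sided α = 0.05); z_β = 1.282 (power 90% → β = 0.1).
n = (3.242 × 20.6 / 11)² = 36.86
Round up: n = 37.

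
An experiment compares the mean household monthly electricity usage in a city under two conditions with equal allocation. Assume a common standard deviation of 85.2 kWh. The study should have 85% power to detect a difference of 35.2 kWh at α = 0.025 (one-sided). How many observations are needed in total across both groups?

212 total

For two equal groups, n per group = 2·((z_α + z_β)·σ/δ)².
z_α = 1.960; z_β = 1.036 (power 85%).
n = 2 × (2.996 × 85.2 / 35.2)² = 2 × 52.59 = 105.18
Round up: n = 106 per group.
Total across both groups: 2 × 106 = 212.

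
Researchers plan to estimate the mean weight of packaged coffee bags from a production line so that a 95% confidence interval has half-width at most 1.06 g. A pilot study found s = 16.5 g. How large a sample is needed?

931

For a mean, the margin of error is E = z·σ/√n, so n = (zσ/E)².
At 95% confidence, z = 1.960.
n = (1.960 × 16.5 / 1.06)² = 930.83
Round up: n = 931.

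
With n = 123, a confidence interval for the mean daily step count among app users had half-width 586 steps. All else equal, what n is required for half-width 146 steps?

Margin of error scales as 1/√n, so n₂ = n₁·(E₁/E₂)².
n₂ = 123 × (586/146)² = 123 × 16.11 = 1981.53
Round up: n₂ = 1982.

n = 1982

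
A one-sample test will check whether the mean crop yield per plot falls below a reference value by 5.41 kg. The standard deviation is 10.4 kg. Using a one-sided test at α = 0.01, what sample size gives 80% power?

38

For a one-sample z-test, n = ((z_α + z_β)·σ/δ)².
z_α = 2.326 (one-sided α = 0.01); z_β = 0.842 (power 80% → β = 0.2).
n = (3.168 × 10.4 / 5.41)² = 37.09
Round up: n = 38.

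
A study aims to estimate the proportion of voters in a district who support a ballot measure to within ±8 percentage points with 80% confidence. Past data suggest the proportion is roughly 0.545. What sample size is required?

For a proportion with margin E = 0.08 at 80% confidence, z = 1.282.
n = p̂(1−p̂)(z/E)² = 0.545 × 0.455 × (1.282/0.08)² = 63.68
Round up: n = 64.

64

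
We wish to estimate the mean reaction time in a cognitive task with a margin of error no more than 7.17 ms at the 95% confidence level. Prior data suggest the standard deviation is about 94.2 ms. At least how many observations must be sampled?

664

For a mean, the margin of error is E = z·σ/√n, so n = (zσ/E)².
At 95% confidence, z = 1.960.
n = (1.960 × 94.2 / 7.17)² = 663.09
Round up: n = 664.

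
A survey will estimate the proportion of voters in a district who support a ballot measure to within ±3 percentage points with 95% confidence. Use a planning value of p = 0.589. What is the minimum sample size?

For a proportion with margin E = 0.03 at 95% confidence, z = 1.960.
n = p̂(1−p̂)(z/E)² = 0.589 × 0.411 × (1.960/0.03)² = 1033.30
Round up: n = 1034.

1034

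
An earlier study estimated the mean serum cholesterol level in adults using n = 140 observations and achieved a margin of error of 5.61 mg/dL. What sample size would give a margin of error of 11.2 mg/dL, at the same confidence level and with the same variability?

Margin of error scales as 1/√n, so n₂ = n₁·(E₁/E₂)².
n₂ = 140 × (5.61/11.2)² = 140 × 0.2509 = 35.13
Round up: n₂ = 36.

36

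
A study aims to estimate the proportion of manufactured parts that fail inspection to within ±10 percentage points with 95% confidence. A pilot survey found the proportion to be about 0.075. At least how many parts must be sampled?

For a proportion with margin E = 0.1 at 95% confidence, z = 1.960.
n = p̂(1−p̂)(z/E)² = 0.075 × 0.925 × (1.960/0.1)² = 26.65
Round up: n = 27.

27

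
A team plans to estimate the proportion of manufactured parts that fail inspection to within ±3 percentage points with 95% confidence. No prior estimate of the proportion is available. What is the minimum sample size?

1068

For a proportion with margin E = 0.03 at 95% confidence, z = 1.960.
With no prior estimate, use p = 0.5, which maximizes p(1−p) at 0.25.
n = 0.25 × (z/E)² = 0.25 × (1.960/0.03)² = 1067.11
Round up: n = 1068.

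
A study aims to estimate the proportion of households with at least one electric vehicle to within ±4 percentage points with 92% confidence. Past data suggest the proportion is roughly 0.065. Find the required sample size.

For a proportion with margin E = 0.04 at 92% confidence, z = 1.751.
n = p̂(1−p̂)(z/E)² = 0.065 × 0.935 × (1.751/0.04)² = 116.46
Round up: n = 117.

117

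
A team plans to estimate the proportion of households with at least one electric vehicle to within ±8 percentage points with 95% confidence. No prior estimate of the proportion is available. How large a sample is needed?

For a proportion with margin E = 0.08 at 95% confidence, z = 1.960.
With no prior estimate, use p = 0.5, which maximizes p(1−p) at 0.25.
n = 0.25 × (z/E)² = 0.25 × (1.960/0.08)² = 150.06
Round up: n = 151.

n = 151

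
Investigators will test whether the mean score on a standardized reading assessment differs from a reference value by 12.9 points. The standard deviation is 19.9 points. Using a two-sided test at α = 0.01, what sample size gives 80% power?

28

For a one-sample z-test, n = ((z_{α/2} + z_β)·σ/δ)².
z_{α/2} = 2.576 (two-sided α = 0.01); z_β = 0.842 (power 80% → β = 0.2).
n = (3.418 × 19.9 / 12.9)² = 27.80
Round up: n = 28.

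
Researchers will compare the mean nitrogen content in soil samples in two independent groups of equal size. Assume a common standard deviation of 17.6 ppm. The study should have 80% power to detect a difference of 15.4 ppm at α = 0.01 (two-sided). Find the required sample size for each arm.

For two equal groups, n per group = 2·((z_{α/2} + z_β)·σ/δ)².
z_{α/2} = 2.576; z_β = 0.842 (power 80%).
n = 2 × (3.418 × 17.6 / 15.4)² = 2 × 15.26 = 30.52
Round up: n = 31 per group.

31 per group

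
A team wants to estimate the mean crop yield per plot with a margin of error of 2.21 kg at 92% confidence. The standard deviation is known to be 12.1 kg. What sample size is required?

For a mean, the margin of error is E = z·σ/√n, so n = (zσ/E)².
At 92% confidence, z = 1.751.
n = (1.751 × 12.1 / 2.21)² = 91.91
Round up: n = 92.

92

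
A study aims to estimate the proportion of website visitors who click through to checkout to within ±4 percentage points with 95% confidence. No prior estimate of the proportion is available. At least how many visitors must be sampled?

For a proportion with margin E = 0.04 at 95% confidence, z = 1.960.
With no prior estimate, use p = 0.5, which maximizes p(1−p) at 0.25.
n = 0.25 × (z/E)² = 0.25 × (1.960/0.04)² = 600.25
Round up: n = 601.

601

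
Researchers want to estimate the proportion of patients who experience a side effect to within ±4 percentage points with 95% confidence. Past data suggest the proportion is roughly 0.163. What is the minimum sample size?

For a proportion with margin E = 0.04 at 95% confidence, z = 1.960.
n = p̂(1−p̂)(z/E)² = 0.163 × 0.837 × (1.960/0.04)² = 327.57
Round up: n = 328.

328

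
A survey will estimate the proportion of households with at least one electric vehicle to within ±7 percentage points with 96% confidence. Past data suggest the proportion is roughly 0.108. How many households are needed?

n = 83

For a proportion with margin E = 0.07 at 96% confidence, z = 2.054.
n = p̂(1−p̂)(z/E)² = 0.108 × 0.892 × (2.054/0.07)² = 82.95
Round up: n = 83.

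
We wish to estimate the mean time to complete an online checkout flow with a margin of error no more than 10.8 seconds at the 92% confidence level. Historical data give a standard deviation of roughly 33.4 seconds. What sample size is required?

n = 30

For a mean, the margin of error is E = z·σ/√n, so n = (zσ/E)².
At 92% confidence, z = 1.751.
n = (1.751 × 33.4 / 10.8)² = 29.32
Round up: n = 30.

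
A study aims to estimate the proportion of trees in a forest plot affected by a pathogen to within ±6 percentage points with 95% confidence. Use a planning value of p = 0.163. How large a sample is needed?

146

For a proportion with margin E = 0.06 at 95% confidence, z = 1.960.
n = p̂(1−p̂)(z/E)² = 0.163 × 0.837 × (1.960/0.06)² = 145.59
Round up: n = 146.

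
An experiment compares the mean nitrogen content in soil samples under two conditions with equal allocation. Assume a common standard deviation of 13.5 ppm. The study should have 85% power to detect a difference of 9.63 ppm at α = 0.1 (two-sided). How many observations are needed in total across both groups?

58 total

For two equal groups, n per group = 2·((z_{α/2} + z_β)·σ/δ)².
z_{α/2} = 1.645; z_β = 1.036 (power 85%).
n = 2 × (2.681 × 13.5 / 9.63)² = 2 × 14.13 = 28.26
Round up: n = 29 per group.
Total across both groups: 2 × 29 = 58.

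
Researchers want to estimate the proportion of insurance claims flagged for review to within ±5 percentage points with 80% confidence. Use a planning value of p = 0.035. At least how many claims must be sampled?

For a proportion with margin E = 0.05 at 80% confidence, z = 1.282.
n = p̂(1−p̂)(z/E)² = 0.035 × 0.965 × (1.282/0.05)² = 22.20
Round up: n = 23.

23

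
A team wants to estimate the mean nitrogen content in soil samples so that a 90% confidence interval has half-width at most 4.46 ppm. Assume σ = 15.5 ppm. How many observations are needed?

33

For a mean, the margin of error is E = z·σ/√n, so n = (zσ/E)².
At 90% confidence, z = 1.645.
n = (1.645 × 15.5 / 4.46)² = 32.68
Round up: n = 33.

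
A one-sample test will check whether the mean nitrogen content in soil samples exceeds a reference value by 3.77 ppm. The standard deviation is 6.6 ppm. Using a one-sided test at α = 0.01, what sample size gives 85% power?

For a one-sample z-test, n = ((z_α + z_β)·σ/δ)².
z_α = 2.326 (one-sided α = 0.01); z_β = 1.036 (power 85% → β = 0.15).
n = (3.362 × 6.6 / 3.77)² = 34.64
Round up: n = 35.

35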